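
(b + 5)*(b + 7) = b^2 + 12*b + 35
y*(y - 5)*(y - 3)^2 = y^4 - 11*y^3 + 39*y^2 - 45*y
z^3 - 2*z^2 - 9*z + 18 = (z - 3)*(z - 2)*(z + 3)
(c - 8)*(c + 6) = c^2 - 2*c - 48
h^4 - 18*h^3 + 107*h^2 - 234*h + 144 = (h - 8)*(h - 6)*(h - 3)*(h - 1)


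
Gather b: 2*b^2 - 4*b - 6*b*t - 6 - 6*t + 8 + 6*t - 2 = 2*b^2 + b*(-6*t - 4)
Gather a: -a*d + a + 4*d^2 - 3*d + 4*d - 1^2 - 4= a*(1 - d) + 4*d^2 + d - 5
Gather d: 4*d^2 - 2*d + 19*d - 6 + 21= 4*d^2 + 17*d + 15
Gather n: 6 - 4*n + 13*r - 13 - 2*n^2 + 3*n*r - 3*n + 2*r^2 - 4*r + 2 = -2*n^2 + n*(3*r - 7) + 2*r^2 + 9*r - 5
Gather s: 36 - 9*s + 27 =63 - 9*s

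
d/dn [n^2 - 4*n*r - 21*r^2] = 2*n - 4*r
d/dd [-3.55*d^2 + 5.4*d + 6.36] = 5.4 - 7.1*d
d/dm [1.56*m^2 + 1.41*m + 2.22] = 3.12*m + 1.41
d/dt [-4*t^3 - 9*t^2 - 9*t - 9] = -12*t^2 - 18*t - 9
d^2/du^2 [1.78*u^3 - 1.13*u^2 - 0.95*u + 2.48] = 10.68*u - 2.26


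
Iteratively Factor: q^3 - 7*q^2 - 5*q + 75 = (q - 5)*(q^2 - 2*q - 15) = (q - 5)*(q + 3)*(q - 5)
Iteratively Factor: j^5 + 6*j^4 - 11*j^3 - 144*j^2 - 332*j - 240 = (j + 3)*(j^4 + 3*j^3 - 20*j^2 - 84*j - 80) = (j + 3)*(j + 4)*(j^3 - j^2 - 16*j - 20) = (j - 5)*(j + 3)*(j + 4)*(j^2 + 4*j + 4) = (j - 5)*(j + 2)*(j + 3)*(j + 4)*(j + 2)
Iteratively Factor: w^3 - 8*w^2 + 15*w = (w - 5)*(w^2 - 3*w) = w*(w - 5)*(w - 3)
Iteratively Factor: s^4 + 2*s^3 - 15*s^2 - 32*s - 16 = (s + 1)*(s^3 + s^2 - 16*s - 16) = (s + 1)^2*(s^2 - 16) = (s + 1)^2*(s + 4)*(s - 4)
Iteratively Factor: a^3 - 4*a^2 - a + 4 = (a - 1)*(a^2 - 3*a - 4) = (a - 4)*(a - 1)*(a + 1)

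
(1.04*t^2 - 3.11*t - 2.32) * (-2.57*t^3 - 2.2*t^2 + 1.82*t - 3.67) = -2.6728*t^5 + 5.7047*t^4 + 14.6972*t^3 - 4.373*t^2 + 7.1913*t + 8.5144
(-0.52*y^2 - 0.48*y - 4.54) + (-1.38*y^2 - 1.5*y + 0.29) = -1.9*y^2 - 1.98*y - 4.25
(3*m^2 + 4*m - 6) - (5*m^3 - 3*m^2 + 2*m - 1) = -5*m^3 + 6*m^2 + 2*m - 5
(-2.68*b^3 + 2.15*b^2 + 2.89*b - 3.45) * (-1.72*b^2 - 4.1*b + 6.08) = 4.6096*b^5 + 7.29*b^4 - 30.0802*b^3 + 7.157*b^2 + 31.7162*b - 20.976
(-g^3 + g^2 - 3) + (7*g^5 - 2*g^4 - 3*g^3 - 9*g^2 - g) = 7*g^5 - 2*g^4 - 4*g^3 - 8*g^2 - g - 3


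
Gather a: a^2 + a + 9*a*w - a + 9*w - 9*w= a^2 + 9*a*w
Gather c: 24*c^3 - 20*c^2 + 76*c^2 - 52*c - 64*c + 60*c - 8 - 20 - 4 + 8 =24*c^3 + 56*c^2 - 56*c - 24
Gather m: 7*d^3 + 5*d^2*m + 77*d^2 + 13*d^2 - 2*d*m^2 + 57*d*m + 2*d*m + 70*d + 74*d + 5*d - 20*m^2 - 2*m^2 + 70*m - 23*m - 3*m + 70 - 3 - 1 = 7*d^3 + 90*d^2 + 149*d + m^2*(-2*d - 22) + m*(5*d^2 + 59*d + 44) + 66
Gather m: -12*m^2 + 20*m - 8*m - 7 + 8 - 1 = -12*m^2 + 12*m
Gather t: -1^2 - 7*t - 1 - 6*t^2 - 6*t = -6*t^2 - 13*t - 2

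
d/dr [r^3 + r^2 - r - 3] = 3*r^2 + 2*r - 1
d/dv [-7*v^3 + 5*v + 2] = 5 - 21*v^2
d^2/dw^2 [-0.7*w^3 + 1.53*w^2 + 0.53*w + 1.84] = 3.06 - 4.2*w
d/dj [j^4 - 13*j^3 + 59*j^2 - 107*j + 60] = 4*j^3 - 39*j^2 + 118*j - 107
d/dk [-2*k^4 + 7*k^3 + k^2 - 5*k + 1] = -8*k^3 + 21*k^2 + 2*k - 5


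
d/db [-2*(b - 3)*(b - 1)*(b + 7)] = -6*b^2 - 12*b + 50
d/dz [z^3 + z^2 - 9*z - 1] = 3*z^2 + 2*z - 9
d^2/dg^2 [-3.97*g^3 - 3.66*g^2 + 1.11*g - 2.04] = -23.82*g - 7.32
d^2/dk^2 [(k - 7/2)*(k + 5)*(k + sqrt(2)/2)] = 6*k + sqrt(2) + 3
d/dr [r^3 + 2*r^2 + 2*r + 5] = 3*r^2 + 4*r + 2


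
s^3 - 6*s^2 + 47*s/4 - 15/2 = (s - 5/2)*(s - 2)*(s - 3/2)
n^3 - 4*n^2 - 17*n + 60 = (n - 5)*(n - 3)*(n + 4)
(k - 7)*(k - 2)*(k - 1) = k^3 - 10*k^2 + 23*k - 14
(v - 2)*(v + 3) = v^2 + v - 6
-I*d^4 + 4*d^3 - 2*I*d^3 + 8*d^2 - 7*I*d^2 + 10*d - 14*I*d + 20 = (d + 2)*(d - 2*I)*(d + 5*I)*(-I*d + 1)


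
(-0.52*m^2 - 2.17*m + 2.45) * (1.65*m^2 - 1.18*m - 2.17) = -0.858*m^4 - 2.9669*m^3 + 7.7315*m^2 + 1.8179*m - 5.3165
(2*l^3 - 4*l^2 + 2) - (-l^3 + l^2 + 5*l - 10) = 3*l^3 - 5*l^2 - 5*l + 12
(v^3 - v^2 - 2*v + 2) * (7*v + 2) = 7*v^4 - 5*v^3 - 16*v^2 + 10*v + 4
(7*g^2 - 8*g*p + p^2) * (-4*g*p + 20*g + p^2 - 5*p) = -28*g^3*p + 140*g^3 + 39*g^2*p^2 - 195*g^2*p - 12*g*p^3 + 60*g*p^2 + p^4 - 5*p^3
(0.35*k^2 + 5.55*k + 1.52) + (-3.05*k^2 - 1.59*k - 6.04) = -2.7*k^2 + 3.96*k - 4.52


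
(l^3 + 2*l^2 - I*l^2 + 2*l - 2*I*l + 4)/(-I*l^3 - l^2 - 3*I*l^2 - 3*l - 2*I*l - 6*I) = I*(l + 2)/(l + 3)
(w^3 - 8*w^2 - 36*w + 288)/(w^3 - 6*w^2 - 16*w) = (w^2 - 36)/(w*(w + 2))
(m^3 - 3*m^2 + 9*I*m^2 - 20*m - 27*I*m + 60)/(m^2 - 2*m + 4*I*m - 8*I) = (m^2 + m*(-3 + 5*I) - 15*I)/(m - 2)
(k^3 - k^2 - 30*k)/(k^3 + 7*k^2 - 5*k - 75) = k*(k - 6)/(k^2 + 2*k - 15)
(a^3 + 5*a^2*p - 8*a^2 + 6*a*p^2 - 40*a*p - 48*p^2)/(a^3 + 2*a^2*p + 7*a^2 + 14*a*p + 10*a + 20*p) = (a^2 + 3*a*p - 8*a - 24*p)/(a^2 + 7*a + 10)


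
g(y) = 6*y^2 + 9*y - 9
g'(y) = 12*y + 9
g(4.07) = 127.02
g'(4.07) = 57.84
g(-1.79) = -5.89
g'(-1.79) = -12.48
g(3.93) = 119.04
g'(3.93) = 56.16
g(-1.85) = -5.12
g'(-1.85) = -13.20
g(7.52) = 397.98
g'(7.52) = 99.24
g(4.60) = 159.36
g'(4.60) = 64.20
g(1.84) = 27.87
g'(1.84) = 31.08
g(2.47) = 49.84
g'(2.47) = 38.64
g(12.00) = 963.00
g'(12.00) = 153.00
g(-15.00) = 1206.00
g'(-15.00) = -171.00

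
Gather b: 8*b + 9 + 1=8*b + 10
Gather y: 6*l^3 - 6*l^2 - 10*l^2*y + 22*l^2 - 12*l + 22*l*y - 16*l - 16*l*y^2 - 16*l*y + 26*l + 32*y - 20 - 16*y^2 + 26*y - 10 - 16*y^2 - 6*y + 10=6*l^3 + 16*l^2 - 2*l + y^2*(-16*l - 32) + y*(-10*l^2 + 6*l + 52) - 20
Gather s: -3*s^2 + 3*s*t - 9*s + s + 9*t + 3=-3*s^2 + s*(3*t - 8) + 9*t + 3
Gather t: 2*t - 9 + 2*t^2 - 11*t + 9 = 2*t^2 - 9*t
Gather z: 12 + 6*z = 6*z + 12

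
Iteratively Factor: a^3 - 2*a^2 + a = (a - 1)*(a^2 - a) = a*(a - 1)*(a - 1)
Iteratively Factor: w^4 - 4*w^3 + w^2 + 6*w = (w - 3)*(w^3 - w^2 - 2*w) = (w - 3)*(w + 1)*(w^2 - 2*w) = (w - 3)*(w - 2)*(w + 1)*(w)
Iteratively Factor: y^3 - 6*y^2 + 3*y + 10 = (y + 1)*(y^2 - 7*y + 10) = (y - 2)*(y + 1)*(y - 5)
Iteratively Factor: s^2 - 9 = (s + 3)*(s - 3)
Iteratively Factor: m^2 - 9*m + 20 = (m - 4)*(m - 5)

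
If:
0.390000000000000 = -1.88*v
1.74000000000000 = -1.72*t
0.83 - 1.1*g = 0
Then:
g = 0.75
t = -1.01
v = -0.21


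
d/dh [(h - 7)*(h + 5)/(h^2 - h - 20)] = (h^2 + 30*h + 5)/(h^4 - 2*h^3 - 39*h^2 + 40*h + 400)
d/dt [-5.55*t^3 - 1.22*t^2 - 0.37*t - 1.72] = -16.65*t^2 - 2.44*t - 0.37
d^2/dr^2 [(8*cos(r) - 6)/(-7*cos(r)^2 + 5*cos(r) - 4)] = 4*(-1764*(1 - cos(2*r))^2*cos(r) + 448*(1 - cos(2*r))^2 + 2455*cos(r) - 654*cos(2*r) - 819*cos(3*r) + 392*cos(5*r) - 1734)/(10*cos(r) - 7*cos(2*r) - 15)^3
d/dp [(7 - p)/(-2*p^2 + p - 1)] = (2*p^2 - p - (p - 7)*(4*p - 1) + 1)/(2*p^2 - p + 1)^2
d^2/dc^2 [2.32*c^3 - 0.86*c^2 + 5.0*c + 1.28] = 13.92*c - 1.72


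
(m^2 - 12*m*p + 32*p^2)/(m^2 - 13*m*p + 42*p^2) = (m^2 - 12*m*p + 32*p^2)/(m^2 - 13*m*p + 42*p^2)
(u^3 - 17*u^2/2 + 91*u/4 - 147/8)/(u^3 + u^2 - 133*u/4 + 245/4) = (4*u^2 - 20*u + 21)/(2*(2*u^2 + 9*u - 35))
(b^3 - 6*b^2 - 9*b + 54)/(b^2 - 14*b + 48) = (b^2 - 9)/(b - 8)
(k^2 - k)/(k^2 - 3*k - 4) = k*(1 - k)/(-k^2 + 3*k + 4)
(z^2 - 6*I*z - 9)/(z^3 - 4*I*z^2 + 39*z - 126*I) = (z - 3*I)/(z^2 - I*z + 42)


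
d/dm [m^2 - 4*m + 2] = 2*m - 4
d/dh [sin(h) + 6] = cos(h)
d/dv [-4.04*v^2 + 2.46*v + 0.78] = 2.46 - 8.08*v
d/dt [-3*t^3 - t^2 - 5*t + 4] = -9*t^2 - 2*t - 5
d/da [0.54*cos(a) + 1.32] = -0.54*sin(a)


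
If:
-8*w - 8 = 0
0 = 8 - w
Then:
No Solution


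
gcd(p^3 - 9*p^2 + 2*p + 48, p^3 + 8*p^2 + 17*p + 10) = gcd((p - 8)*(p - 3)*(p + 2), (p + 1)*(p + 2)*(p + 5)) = p + 2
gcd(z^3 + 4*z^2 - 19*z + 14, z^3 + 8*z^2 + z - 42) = z^2 + 5*z - 14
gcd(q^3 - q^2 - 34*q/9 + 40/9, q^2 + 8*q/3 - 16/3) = q - 4/3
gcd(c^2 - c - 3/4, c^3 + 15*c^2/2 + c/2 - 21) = c - 3/2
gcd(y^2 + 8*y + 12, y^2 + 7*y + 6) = y + 6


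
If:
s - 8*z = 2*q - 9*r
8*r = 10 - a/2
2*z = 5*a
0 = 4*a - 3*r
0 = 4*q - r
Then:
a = 60/67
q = 20/67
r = 80/67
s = 520/67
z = 150/67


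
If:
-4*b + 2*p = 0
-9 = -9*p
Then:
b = 1/2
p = 1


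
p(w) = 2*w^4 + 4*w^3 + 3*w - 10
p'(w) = 8*w^3 + 12*w^2 + 3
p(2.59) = 157.26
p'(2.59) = 222.49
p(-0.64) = -12.63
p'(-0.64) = 5.82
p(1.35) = 10.53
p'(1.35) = 44.55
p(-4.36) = 368.12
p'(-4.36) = -431.94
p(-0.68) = -12.87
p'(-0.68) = 6.03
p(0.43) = -8.32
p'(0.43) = 5.85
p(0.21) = -9.33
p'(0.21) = 3.60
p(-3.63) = 135.04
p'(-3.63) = -221.53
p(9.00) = 16055.00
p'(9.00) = 6807.00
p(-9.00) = 10169.00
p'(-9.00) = -4857.00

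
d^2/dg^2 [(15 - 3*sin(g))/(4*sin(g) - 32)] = 9*(sin(g)^2 + 8*sin(g) - 2)/(4*(sin(g) - 8)^3)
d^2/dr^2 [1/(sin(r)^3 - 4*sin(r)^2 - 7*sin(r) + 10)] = (-9*sin(r)^5 + 35*sin(r)^4 - 3*sin(r)^3 - 61*sin(r)^2 - 216*sin(r) - 178)/((sin(r) - 5)^3*(sin(r) - 1)^2*(sin(r) + 2)^3)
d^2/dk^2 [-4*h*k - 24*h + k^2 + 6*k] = 2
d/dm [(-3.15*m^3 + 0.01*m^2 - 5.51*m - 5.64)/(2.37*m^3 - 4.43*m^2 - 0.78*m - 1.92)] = (13.9308*m^4 + 31.0314*m^3 + 33.8273*m^2 - 50.0088*m + 6.18)/(5.6169*m^6 - 20.9982*m^5 + 15.9277*m^4 - 2.19*m^3 + 17.6196*m^2 + 2.9952*m + 3.6864)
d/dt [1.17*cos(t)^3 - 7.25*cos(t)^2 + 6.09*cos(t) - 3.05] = (-3.51*cos(t)^2 + 14.5*cos(t) - 6.09)*sin(t)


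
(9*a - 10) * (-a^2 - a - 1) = -9*a^3 + a^2 + a + 10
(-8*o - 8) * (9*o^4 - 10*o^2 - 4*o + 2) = -72*o^5 - 72*o^4 + 80*o^3 + 112*o^2 + 16*o - 16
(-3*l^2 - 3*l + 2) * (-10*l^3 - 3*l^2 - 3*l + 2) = 30*l^5 + 39*l^4 - 2*l^3 - 3*l^2 - 12*l + 4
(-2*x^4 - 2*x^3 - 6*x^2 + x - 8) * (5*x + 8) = -10*x^5 - 26*x^4 - 46*x^3 - 43*x^2 - 32*x - 64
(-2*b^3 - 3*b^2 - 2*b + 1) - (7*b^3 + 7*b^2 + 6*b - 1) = -9*b^3 - 10*b^2 - 8*b + 2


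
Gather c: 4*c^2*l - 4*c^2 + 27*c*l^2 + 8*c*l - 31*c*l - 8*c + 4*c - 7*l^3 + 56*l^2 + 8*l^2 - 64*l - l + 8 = c^2*(4*l - 4) + c*(27*l^2 - 23*l - 4) - 7*l^3 + 64*l^2 - 65*l + 8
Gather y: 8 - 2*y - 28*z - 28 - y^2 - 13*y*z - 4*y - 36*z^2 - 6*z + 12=-y^2 + y*(-13*z - 6) - 36*z^2 - 34*z - 8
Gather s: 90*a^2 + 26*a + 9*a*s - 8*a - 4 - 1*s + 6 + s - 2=90*a^2 + 9*a*s + 18*a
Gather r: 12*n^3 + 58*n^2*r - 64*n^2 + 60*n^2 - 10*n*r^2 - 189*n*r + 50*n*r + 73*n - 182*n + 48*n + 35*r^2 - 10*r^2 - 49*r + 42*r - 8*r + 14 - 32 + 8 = 12*n^3 - 4*n^2 - 61*n + r^2*(25 - 10*n) + r*(58*n^2 - 139*n - 15) - 10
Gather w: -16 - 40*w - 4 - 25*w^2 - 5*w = -25*w^2 - 45*w - 20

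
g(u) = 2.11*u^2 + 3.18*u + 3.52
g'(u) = 4.22*u + 3.18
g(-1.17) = 2.69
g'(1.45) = 9.30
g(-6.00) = 60.40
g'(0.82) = 6.64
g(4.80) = 67.40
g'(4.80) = 23.44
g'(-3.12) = -9.99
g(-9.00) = 145.81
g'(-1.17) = -1.76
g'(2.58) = 14.07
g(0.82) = 7.55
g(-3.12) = 14.14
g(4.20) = 54.10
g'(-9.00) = -34.80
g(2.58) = 25.77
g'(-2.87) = -8.93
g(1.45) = 12.57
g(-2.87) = 11.77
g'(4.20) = 20.90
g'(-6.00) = -22.14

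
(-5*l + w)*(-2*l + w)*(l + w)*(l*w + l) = 10*l^4*w + 10*l^4 + 3*l^3*w^2 + 3*l^3*w - 6*l^2*w^3 - 6*l^2*w^2 + l*w^4 + l*w^3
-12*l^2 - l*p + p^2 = (-4*l + p)*(3*l + p)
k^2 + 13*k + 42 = (k + 6)*(k + 7)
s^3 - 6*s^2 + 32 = (s - 4)^2*(s + 2)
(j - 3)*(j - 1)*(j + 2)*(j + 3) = j^4 + j^3 - 11*j^2 - 9*j + 18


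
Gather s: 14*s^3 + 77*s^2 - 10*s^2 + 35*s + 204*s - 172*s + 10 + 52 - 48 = 14*s^3 + 67*s^2 + 67*s + 14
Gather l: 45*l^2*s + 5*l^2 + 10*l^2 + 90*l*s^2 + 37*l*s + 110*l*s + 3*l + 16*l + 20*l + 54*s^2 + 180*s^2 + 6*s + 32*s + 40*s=l^2*(45*s + 15) + l*(90*s^2 + 147*s + 39) + 234*s^2 + 78*s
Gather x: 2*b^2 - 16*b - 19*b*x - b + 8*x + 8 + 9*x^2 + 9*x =2*b^2 - 17*b + 9*x^2 + x*(17 - 19*b) + 8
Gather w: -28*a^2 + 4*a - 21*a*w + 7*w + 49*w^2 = -28*a^2 + 4*a + 49*w^2 + w*(7 - 21*a)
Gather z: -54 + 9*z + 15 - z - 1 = 8*z - 40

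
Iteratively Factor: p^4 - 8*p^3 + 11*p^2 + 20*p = (p + 1)*(p^3 - 9*p^2 + 20*p) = (p - 5)*(p + 1)*(p^2 - 4*p) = (p - 5)*(p - 4)*(p + 1)*(p)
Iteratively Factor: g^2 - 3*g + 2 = (g - 2)*(g - 1)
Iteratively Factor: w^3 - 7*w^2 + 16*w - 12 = (w - 2)*(w^2 - 5*w + 6) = (w - 3)*(w - 2)*(w - 2)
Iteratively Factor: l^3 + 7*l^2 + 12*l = (l)*(l^2 + 7*l + 12) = l*(l + 3)*(l + 4)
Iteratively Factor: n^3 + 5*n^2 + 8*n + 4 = (n + 2)*(n^2 + 3*n + 2) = (n + 2)^2*(n + 1)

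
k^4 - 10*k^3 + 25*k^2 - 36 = (k - 6)*(k - 3)*(k - 2)*(k + 1)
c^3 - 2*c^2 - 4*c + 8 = (c - 2)^2*(c + 2)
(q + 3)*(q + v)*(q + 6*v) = q^3 + 7*q^2*v + 3*q^2 + 6*q*v^2 + 21*q*v + 18*v^2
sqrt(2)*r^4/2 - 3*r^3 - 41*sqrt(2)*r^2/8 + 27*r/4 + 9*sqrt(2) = (r - 3/2)*(r + 3/2)*(r - 4*sqrt(2))*(sqrt(2)*r/2 + 1)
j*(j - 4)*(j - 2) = j^3 - 6*j^2 + 8*j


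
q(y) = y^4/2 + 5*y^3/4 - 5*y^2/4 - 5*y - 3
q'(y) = 2*y^3 + 15*y^2/4 - 5*y/2 - 5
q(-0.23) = -1.93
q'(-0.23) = -4.25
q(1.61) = -5.71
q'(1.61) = 9.04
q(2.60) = 20.37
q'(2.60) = 49.00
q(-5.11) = 164.04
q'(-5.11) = -161.17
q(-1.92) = -0.06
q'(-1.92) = -0.53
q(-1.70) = -0.08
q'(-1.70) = 0.26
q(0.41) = -5.16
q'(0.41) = -5.26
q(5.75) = 711.12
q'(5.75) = 484.83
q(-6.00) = 360.00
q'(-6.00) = -287.00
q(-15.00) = 20884.50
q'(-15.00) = -5873.75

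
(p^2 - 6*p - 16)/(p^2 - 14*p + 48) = (p + 2)/(p - 6)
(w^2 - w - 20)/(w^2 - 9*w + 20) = (w + 4)/(w - 4)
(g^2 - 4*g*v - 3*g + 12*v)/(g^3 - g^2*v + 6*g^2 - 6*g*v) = (g^2 - 4*g*v - 3*g + 12*v)/(g*(g^2 - g*v + 6*g - 6*v))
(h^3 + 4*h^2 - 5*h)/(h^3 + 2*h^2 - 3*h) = (h + 5)/(h + 3)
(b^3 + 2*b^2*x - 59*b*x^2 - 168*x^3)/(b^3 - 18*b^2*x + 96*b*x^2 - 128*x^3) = (b^2 + 10*b*x + 21*x^2)/(b^2 - 10*b*x + 16*x^2)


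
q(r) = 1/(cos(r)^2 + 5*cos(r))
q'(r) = (2*sin(r)*cos(r) + 5*sin(r))/(cos(r)^2 + 5*cos(r))^2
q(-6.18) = 0.17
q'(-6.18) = 0.02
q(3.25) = -0.25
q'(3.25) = -0.02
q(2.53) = -0.29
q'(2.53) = 0.16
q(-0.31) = 0.18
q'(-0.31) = -0.07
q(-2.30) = -0.35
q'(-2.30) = -0.33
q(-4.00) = -0.35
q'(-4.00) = 0.35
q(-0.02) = 0.17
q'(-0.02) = -0.00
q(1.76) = -1.10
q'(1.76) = 5.54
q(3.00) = -0.25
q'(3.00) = 0.03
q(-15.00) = -0.31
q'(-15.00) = -0.22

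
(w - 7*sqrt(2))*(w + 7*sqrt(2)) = w^2 - 98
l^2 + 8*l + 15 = (l + 3)*(l + 5)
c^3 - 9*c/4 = c*(c - 3/2)*(c + 3/2)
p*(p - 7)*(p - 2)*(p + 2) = p^4 - 7*p^3 - 4*p^2 + 28*p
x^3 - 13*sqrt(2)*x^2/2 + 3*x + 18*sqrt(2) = (x - 6*sqrt(2))*(x - 3*sqrt(2)/2)*(x + sqrt(2))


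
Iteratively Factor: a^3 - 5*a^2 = (a)*(a^2 - 5*a) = a^2*(a - 5)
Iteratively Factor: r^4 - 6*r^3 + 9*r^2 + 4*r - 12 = (r - 3)*(r^3 - 3*r^2 + 4) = (r - 3)*(r - 2)*(r^2 - r - 2) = (r - 3)*(r - 2)^2*(r + 1)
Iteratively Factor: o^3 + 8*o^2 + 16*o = (o + 4)*(o^2 + 4*o) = (o + 4)^2*(o)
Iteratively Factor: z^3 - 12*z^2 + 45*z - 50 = (z - 5)*(z^2 - 7*z + 10) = (z - 5)*(z - 2)*(z - 5)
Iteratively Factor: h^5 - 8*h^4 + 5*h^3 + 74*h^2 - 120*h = (h)*(h^4 - 8*h^3 + 5*h^2 + 74*h - 120) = h*(h - 5)*(h^3 - 3*h^2 - 10*h + 24) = h*(h - 5)*(h - 4)*(h^2 + h - 6) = h*(h - 5)*(h - 4)*(h - 2)*(h + 3)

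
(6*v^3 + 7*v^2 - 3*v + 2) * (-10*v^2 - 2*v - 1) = -60*v^5 - 82*v^4 + 10*v^3 - 21*v^2 - v - 2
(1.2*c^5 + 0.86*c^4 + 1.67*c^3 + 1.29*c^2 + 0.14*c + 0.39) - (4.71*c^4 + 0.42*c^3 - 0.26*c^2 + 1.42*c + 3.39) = 1.2*c^5 - 3.85*c^4 + 1.25*c^3 + 1.55*c^2 - 1.28*c - 3.0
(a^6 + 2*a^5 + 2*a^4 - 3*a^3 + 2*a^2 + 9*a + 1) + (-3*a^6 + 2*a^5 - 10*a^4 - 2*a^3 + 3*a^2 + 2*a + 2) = -2*a^6 + 4*a^5 - 8*a^4 - 5*a^3 + 5*a^2 + 11*a + 3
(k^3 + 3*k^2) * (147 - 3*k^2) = -3*k^5 - 9*k^4 + 147*k^3 + 441*k^2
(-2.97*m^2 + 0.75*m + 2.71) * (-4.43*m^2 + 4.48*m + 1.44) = 13.1571*m^4 - 16.6281*m^3 - 12.9221*m^2 + 13.2208*m + 3.9024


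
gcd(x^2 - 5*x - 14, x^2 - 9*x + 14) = x - 7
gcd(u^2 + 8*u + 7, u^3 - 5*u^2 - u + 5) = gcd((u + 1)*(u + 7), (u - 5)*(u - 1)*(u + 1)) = u + 1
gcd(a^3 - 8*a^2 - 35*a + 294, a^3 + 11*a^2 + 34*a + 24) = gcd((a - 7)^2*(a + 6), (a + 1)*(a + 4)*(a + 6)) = a + 6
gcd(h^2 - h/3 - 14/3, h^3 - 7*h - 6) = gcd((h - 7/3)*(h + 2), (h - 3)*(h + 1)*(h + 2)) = h + 2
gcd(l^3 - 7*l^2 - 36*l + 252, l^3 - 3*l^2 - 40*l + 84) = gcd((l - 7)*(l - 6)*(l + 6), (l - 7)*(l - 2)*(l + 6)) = l^2 - l - 42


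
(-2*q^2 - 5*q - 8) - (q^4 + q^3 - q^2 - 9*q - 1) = -q^4 - q^3 - q^2 + 4*q - 7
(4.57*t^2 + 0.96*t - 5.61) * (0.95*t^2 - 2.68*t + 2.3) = 4.3415*t^4 - 11.3356*t^3 + 2.6087*t^2 + 17.2428*t - 12.903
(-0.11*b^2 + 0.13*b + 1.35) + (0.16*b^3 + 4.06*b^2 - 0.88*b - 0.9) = 0.16*b^3 + 3.95*b^2 - 0.75*b + 0.45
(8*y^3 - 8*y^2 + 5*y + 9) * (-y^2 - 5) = -8*y^5 + 8*y^4 - 45*y^3 + 31*y^2 - 25*y - 45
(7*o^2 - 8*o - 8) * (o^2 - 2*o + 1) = 7*o^4 - 22*o^3 + 15*o^2 + 8*o - 8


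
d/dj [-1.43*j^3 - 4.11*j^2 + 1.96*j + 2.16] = -4.29*j^2 - 8.22*j + 1.96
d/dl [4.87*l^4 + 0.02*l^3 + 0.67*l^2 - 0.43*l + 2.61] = 19.48*l^3 + 0.06*l^2 + 1.34*l - 0.43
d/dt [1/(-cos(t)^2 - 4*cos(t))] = -2*(cos(t) + 2)*sin(t)/((cos(t) + 4)^2*cos(t)^2)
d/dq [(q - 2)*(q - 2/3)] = 2*q - 8/3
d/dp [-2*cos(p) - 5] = 2*sin(p)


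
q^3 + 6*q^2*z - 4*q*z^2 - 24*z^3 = (q - 2*z)*(q + 2*z)*(q + 6*z)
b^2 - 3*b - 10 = (b - 5)*(b + 2)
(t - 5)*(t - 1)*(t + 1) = t^3 - 5*t^2 - t + 5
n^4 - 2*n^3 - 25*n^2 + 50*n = n*(n - 5)*(n - 2)*(n + 5)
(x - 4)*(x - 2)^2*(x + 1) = x^4 - 7*x^3 + 12*x^2 + 4*x - 16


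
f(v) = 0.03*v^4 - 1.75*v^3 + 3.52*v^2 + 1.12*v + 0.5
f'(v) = 0.12*v^3 - 5.25*v^2 + 7.04*v + 1.12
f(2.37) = 0.58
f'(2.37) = -10.09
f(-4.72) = 272.54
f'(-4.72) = -161.69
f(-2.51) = 48.73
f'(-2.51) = -51.52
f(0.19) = 0.83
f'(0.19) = 2.27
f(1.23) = 4.02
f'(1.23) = 2.06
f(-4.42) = 226.88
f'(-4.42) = -142.93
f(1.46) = 4.33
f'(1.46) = 0.58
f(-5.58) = 436.98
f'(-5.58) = -222.48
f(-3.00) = 78.50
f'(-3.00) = -70.49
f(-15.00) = 8200.70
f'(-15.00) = -1690.73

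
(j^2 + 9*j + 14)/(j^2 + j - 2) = (j + 7)/(j - 1)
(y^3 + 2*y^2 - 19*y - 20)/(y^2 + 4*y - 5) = (y^2 - 3*y - 4)/(y - 1)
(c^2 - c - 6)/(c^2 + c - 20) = (c^2 - c - 6)/(c^2 + c - 20)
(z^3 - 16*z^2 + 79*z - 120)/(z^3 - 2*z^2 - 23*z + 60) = (z^2 - 13*z + 40)/(z^2 + z - 20)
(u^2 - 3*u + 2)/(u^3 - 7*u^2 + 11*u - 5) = (u - 2)/(u^2 - 6*u + 5)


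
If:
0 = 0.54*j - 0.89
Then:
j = 1.65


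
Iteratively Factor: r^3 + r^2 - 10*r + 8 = (r + 4)*(r^2 - 3*r + 2) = (r - 2)*(r + 4)*(r - 1)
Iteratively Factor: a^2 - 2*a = (a - 2)*(a)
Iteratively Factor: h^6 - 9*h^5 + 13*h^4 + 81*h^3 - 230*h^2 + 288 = (h - 3)*(h^5 - 6*h^4 - 5*h^3 + 66*h^2 - 32*h - 96) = (h - 3)*(h - 2)*(h^4 - 4*h^3 - 13*h^2 + 40*h + 48) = (h - 3)*(h - 2)*(h + 3)*(h^3 - 7*h^2 + 8*h + 16) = (h - 4)*(h - 3)*(h - 2)*(h + 3)*(h^2 - 3*h - 4) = (h - 4)*(h - 3)*(h - 2)*(h + 1)*(h + 3)*(h - 4)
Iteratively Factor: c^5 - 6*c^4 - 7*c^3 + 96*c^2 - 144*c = (c - 4)*(c^4 - 2*c^3 - 15*c^2 + 36*c) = (c - 4)*(c - 3)*(c^3 + c^2 - 12*c) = c*(c - 4)*(c - 3)*(c^2 + c - 12) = c*(c - 4)*(c - 3)^2*(c + 4)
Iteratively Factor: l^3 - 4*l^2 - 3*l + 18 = (l - 3)*(l^2 - l - 6) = (l - 3)^2*(l + 2)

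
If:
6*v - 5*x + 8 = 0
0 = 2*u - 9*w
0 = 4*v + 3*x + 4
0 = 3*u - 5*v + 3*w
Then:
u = -30/19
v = -22/19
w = -20/57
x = 4/19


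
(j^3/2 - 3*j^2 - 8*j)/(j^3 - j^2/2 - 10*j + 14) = j*(j^2 - 6*j - 16)/(2*j^3 - j^2 - 20*j + 28)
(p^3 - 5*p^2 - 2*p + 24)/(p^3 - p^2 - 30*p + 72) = (p + 2)/(p + 6)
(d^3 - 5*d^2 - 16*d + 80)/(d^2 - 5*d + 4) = (d^2 - d - 20)/(d - 1)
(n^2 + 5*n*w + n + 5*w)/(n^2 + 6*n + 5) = (n + 5*w)/(n + 5)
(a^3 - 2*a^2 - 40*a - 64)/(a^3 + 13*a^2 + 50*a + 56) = (a - 8)/(a + 7)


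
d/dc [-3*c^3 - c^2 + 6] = c*(-9*c - 2)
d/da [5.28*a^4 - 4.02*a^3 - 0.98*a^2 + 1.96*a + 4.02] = 21.12*a^3 - 12.06*a^2 - 1.96*a + 1.96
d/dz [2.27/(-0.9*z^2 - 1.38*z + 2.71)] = (4.086*z + 3.1326)/(0.9*z^2 + 1.38*z - 2.71)^2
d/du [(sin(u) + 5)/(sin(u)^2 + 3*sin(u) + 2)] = (-10*sin(u) + cos(u)^2 - 14)*cos(u)/(sin(u)^2 + 3*sin(u) + 2)^2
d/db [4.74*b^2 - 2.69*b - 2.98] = 9.48*b - 2.69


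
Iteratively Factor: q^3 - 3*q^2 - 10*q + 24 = (q - 2)*(q^2 - q - 12) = (q - 4)*(q - 2)*(q + 3)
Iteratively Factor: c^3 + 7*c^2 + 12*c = (c + 4)*(c^2 + 3*c) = (c + 3)*(c + 4)*(c)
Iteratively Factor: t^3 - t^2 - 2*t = (t - 2)*(t^2 + t) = t*(t - 2)*(t + 1)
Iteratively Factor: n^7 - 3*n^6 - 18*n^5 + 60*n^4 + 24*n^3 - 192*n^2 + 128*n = (n + 4)*(n^6 - 7*n^5 + 10*n^4 + 20*n^3 - 56*n^2 + 32*n) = (n - 1)*(n + 4)*(n^5 - 6*n^4 + 4*n^3 + 24*n^2 - 32*n) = (n - 2)*(n - 1)*(n + 4)*(n^4 - 4*n^3 - 4*n^2 + 16*n) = n*(n - 2)*(n - 1)*(n + 4)*(n^3 - 4*n^2 - 4*n + 16) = n*(n - 2)^2*(n - 1)*(n + 4)*(n^2 - 2*n - 8) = n*(n - 4)*(n - 2)^2*(n - 1)*(n + 4)*(n + 2)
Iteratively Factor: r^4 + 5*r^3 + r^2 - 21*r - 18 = (r + 1)*(r^3 + 4*r^2 - 3*r - 18) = (r + 1)*(r + 3)*(r^2 + r - 6) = (r + 1)*(r + 3)^2*(r - 2)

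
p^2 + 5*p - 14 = (p - 2)*(p + 7)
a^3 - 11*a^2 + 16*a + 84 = (a - 7)*(a - 6)*(a + 2)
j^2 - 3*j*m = j*(j - 3*m)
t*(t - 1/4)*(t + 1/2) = t^3 + t^2/4 - t/8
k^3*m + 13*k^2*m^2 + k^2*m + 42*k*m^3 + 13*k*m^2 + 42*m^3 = (k + 6*m)*(k + 7*m)*(k*m + m)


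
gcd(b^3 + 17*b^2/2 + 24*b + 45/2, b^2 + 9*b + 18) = b + 3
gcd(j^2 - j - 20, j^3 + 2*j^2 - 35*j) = j - 5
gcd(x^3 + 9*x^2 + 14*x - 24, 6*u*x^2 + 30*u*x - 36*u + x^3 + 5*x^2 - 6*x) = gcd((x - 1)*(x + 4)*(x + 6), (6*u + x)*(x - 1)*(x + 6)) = x^2 + 5*x - 6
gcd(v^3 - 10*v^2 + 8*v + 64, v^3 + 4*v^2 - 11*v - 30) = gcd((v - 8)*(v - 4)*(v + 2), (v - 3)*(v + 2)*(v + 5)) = v + 2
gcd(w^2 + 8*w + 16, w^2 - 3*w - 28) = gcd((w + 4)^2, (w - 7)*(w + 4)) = w + 4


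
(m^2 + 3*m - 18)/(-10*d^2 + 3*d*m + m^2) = (m^2 + 3*m - 18)/(-10*d^2 + 3*d*m + m^2)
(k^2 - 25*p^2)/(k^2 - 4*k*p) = (k^2 - 25*p^2)/(k*(k - 4*p))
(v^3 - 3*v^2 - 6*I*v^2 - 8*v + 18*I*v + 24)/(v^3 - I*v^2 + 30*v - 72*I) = (v^2 - v*(3 + 2*I) + 6*I)/(v^2 + 3*I*v + 18)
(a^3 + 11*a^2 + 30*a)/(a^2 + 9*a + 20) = a*(a + 6)/(a + 4)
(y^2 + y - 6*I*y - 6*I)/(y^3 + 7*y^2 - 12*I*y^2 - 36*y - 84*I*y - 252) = (y + 1)/(y^2 + y*(7 - 6*I) - 42*I)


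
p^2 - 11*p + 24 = (p - 8)*(p - 3)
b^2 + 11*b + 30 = (b + 5)*(b + 6)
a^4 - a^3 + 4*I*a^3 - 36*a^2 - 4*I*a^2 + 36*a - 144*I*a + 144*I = (a - 6)*(a - 1)*(a + 6)*(a + 4*I)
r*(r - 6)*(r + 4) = r^3 - 2*r^2 - 24*r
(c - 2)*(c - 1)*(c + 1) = c^3 - 2*c^2 - c + 2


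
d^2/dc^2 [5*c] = 0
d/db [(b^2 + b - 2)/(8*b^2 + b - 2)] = 7*b*(4 - b)/(64*b^4 + 16*b^3 - 31*b^2 - 4*b + 4)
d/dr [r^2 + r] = 2*r + 1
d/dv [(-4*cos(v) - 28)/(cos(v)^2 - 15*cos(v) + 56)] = 4*(sin(v)^2 - 14*cos(v) + 160)*sin(v)/(cos(v)^2 - 15*cos(v) + 56)^2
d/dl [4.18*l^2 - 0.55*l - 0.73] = 8.36*l - 0.55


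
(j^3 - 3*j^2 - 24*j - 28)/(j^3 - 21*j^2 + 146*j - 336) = (j^2 + 4*j + 4)/(j^2 - 14*j + 48)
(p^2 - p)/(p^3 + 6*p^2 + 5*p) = (p - 1)/(p^2 + 6*p + 5)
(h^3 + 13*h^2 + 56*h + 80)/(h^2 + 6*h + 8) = (h^2 + 9*h + 20)/(h + 2)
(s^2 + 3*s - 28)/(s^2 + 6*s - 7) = (s - 4)/(s - 1)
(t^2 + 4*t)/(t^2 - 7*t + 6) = t*(t + 4)/(t^2 - 7*t + 6)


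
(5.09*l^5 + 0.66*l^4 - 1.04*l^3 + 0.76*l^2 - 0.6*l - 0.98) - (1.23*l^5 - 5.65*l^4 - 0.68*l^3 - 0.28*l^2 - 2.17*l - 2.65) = 3.86*l^5 + 6.31*l^4 - 0.36*l^3 + 1.04*l^2 + 1.57*l + 1.67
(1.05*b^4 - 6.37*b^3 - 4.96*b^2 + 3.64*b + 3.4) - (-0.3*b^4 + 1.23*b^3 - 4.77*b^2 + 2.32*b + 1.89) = 1.35*b^4 - 7.6*b^3 - 0.19*b^2 + 1.32*b + 1.51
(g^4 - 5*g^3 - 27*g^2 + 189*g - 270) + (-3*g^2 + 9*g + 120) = g^4 - 5*g^3 - 30*g^2 + 198*g - 150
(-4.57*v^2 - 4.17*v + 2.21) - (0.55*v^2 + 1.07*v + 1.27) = -5.12*v^2 - 5.24*v + 0.94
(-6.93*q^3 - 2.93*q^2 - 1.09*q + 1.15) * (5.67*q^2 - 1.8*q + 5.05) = -39.2931*q^5 - 4.1391*q^4 - 35.9028*q^3 - 6.314*q^2 - 7.5745*q + 5.8075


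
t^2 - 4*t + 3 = (t - 3)*(t - 1)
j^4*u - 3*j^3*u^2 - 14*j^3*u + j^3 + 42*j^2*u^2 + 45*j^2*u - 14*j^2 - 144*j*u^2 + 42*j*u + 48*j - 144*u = (j - 8)*(j - 6)*(j - 3*u)*(j*u + 1)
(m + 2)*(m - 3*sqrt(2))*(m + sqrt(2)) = m^3 - 2*sqrt(2)*m^2 + 2*m^2 - 6*m - 4*sqrt(2)*m - 12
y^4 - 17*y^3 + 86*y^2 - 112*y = y*(y - 8)*(y - 7)*(y - 2)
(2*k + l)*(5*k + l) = 10*k^2 + 7*k*l + l^2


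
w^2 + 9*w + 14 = (w + 2)*(w + 7)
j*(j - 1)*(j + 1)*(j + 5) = j^4 + 5*j^3 - j^2 - 5*j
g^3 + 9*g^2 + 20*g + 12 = (g + 1)*(g + 2)*(g + 6)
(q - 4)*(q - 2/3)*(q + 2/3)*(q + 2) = q^4 - 2*q^3 - 76*q^2/9 + 8*q/9 + 32/9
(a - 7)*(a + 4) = a^2 - 3*a - 28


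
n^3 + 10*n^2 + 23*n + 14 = (n + 1)*(n + 2)*(n + 7)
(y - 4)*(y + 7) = y^2 + 3*y - 28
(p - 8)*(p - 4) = p^2 - 12*p + 32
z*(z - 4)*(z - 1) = z^3 - 5*z^2 + 4*z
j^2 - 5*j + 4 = (j - 4)*(j - 1)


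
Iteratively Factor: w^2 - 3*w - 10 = (w + 2)*(w - 5)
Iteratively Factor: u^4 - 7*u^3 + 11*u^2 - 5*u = (u - 5)*(u^3 - 2*u^2 + u) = (u - 5)*(u - 1)*(u^2 - u) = u*(u - 5)*(u - 1)*(u - 1)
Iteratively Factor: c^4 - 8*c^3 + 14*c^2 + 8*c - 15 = (c - 3)*(c^3 - 5*c^2 - c + 5) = (c - 3)*(c - 1)*(c^2 - 4*c - 5) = (c - 3)*(c - 1)*(c + 1)*(c - 5)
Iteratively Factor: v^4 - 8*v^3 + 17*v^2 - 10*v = (v - 1)*(v^3 - 7*v^2 + 10*v) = (v - 5)*(v - 1)*(v^2 - 2*v) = v*(v - 5)*(v - 1)*(v - 2)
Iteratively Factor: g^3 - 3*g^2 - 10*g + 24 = (g + 3)*(g^2 - 6*g + 8) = (g - 2)*(g + 3)*(g - 4)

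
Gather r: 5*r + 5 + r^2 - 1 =r^2 + 5*r + 4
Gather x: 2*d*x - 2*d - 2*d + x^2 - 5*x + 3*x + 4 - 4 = -4*d + x^2 + x*(2*d - 2)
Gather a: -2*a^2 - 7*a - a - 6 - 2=-2*a^2 - 8*a - 8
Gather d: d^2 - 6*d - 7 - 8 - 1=d^2 - 6*d - 16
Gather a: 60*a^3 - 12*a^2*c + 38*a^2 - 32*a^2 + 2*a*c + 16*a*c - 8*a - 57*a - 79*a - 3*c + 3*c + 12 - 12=60*a^3 + a^2*(6 - 12*c) + a*(18*c - 144)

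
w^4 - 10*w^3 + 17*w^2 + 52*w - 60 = (w - 6)*(w - 5)*(w - 1)*(w + 2)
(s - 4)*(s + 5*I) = s^2 - 4*s + 5*I*s - 20*I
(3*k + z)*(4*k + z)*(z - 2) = 12*k^2*z - 24*k^2 + 7*k*z^2 - 14*k*z + z^3 - 2*z^2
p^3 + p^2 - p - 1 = (p - 1)*(p + 1)^2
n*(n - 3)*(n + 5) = n^3 + 2*n^2 - 15*n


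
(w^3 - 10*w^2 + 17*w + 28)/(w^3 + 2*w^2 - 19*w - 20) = (w - 7)/(w + 5)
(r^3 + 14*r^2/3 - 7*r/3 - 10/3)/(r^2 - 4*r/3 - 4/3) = (r^2 + 4*r - 5)/(r - 2)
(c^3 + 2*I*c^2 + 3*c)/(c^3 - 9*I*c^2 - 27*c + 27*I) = c*(c^2 + 2*I*c + 3)/(c^3 - 9*I*c^2 - 27*c + 27*I)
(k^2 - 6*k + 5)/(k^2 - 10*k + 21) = (k^2 - 6*k + 5)/(k^2 - 10*k + 21)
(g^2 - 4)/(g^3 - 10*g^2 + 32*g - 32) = (g + 2)/(g^2 - 8*g + 16)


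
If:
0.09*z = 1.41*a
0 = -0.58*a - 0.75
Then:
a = -1.29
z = -20.26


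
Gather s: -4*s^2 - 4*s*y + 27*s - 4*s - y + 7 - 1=-4*s^2 + s*(23 - 4*y) - y + 6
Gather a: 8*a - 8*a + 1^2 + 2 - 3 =0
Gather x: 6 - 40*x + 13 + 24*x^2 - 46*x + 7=24*x^2 - 86*x + 26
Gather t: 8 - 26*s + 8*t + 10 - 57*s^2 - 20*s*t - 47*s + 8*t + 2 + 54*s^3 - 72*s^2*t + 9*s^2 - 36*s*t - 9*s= 54*s^3 - 48*s^2 - 82*s + t*(-72*s^2 - 56*s + 16) + 20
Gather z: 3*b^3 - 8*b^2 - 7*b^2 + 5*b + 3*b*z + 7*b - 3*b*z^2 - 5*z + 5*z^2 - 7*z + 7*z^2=3*b^3 - 15*b^2 + 12*b + z^2*(12 - 3*b) + z*(3*b - 12)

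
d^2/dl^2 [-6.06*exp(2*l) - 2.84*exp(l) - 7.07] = (-24.24*exp(l) - 2.84)*exp(l)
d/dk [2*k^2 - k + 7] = 4*k - 1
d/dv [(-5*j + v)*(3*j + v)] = -2*j + 2*v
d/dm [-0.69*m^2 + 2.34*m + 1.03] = 2.34 - 1.38*m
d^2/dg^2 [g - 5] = 0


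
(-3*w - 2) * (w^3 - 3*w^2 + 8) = -3*w^4 + 7*w^3 + 6*w^2 - 24*w - 16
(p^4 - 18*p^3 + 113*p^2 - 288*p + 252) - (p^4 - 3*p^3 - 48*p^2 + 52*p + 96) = -15*p^3 + 161*p^2 - 340*p + 156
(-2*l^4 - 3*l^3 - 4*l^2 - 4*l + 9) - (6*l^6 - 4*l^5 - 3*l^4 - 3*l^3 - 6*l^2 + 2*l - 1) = -6*l^6 + 4*l^5 + l^4 + 2*l^2 - 6*l + 10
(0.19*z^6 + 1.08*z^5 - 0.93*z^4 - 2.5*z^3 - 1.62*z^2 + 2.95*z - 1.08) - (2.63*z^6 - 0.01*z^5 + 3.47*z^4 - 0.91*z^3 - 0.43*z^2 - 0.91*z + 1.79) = -2.44*z^6 + 1.09*z^5 - 4.4*z^4 - 1.59*z^3 - 1.19*z^2 + 3.86*z - 2.87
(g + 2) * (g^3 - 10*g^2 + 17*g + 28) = g^4 - 8*g^3 - 3*g^2 + 62*g + 56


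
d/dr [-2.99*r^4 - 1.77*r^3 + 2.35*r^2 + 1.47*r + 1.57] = -11.96*r^3 - 5.31*r^2 + 4.7*r + 1.47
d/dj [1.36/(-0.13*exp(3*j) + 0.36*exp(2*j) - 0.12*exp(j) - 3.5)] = (0.5304*exp(2*j) - 0.9792*exp(j) + 0.1632)*exp(j)/(0.13*exp(3*j) - 0.36*exp(2*j) + 0.12*exp(j) + 3.5)^2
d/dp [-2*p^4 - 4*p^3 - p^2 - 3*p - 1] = -8*p^3 - 12*p^2 - 2*p - 3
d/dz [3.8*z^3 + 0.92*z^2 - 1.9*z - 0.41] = 11.4*z^2 + 1.84*z - 1.9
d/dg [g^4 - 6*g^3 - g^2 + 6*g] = 4*g^3 - 18*g^2 - 2*g + 6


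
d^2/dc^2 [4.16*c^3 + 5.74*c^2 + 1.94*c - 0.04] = 24.96*c + 11.48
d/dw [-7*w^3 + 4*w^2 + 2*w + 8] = -21*w^2 + 8*w + 2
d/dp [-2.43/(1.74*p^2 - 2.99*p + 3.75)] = (8.4564*p - 7.2657)/(1.74*p^2 - 2.99*p + 3.75)^2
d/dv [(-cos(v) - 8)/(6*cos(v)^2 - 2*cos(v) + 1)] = (-6*cos(v)^2 - 96*cos(v) + 17)*sin(v)/(6*sin(v)^2 + 2*cos(v) - 7)^2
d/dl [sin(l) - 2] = cos(l)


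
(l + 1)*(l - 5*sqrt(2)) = l^2 - 5*sqrt(2)*l + l - 5*sqrt(2)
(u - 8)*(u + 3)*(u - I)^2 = u^4 - 5*u^3 - 2*I*u^3 - 25*u^2 + 10*I*u^2 + 5*u + 48*I*u + 24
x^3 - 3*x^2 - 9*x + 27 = (x - 3)^2*(x + 3)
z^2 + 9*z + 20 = (z + 4)*(z + 5)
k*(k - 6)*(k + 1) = k^3 - 5*k^2 - 6*k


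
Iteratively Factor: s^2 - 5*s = (s)*(s - 5)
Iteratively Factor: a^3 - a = (a)*(a^2 - 1) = a*(a + 1)*(a - 1)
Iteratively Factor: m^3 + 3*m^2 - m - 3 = (m - 1)*(m^2 + 4*m + 3) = (m - 1)*(m + 3)*(m + 1)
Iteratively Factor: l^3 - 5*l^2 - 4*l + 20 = (l - 5)*(l^2 - 4) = (l - 5)*(l + 2)*(l - 2)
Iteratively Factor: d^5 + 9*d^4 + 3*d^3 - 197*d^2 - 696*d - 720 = (d - 5)*(d^4 + 14*d^3 + 73*d^2 + 168*d + 144) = (d - 5)*(d + 3)*(d^3 + 11*d^2 + 40*d + 48) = (d - 5)*(d + 3)^2*(d^2 + 8*d + 16) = (d - 5)*(d + 3)^2*(d + 4)*(d + 4)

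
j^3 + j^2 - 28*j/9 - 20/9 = (j - 5/3)*(j + 2/3)*(j + 2)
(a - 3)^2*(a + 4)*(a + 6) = a^4 + 4*a^3 - 27*a^2 - 54*a + 216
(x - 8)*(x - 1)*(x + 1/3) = x^3 - 26*x^2/3 + 5*x + 8/3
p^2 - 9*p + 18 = (p - 6)*(p - 3)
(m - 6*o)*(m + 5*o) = m^2 - m*o - 30*o^2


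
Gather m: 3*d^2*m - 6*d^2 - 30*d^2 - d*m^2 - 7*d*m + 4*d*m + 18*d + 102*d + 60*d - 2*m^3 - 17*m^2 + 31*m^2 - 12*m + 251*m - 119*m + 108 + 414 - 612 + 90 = -36*d^2 + 180*d - 2*m^3 + m^2*(14 - d) + m*(3*d^2 - 3*d + 120)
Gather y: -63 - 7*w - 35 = -7*w - 98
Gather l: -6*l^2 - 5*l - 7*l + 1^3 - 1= -6*l^2 - 12*l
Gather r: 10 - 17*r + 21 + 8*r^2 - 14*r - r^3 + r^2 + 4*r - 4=-r^3 + 9*r^2 - 27*r + 27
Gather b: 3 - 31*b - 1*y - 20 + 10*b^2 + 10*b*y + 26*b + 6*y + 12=10*b^2 + b*(10*y - 5) + 5*y - 5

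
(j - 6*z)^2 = j^2 - 12*j*z + 36*z^2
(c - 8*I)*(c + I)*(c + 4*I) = c^3 - 3*I*c^2 + 36*c + 32*I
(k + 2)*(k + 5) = k^2 + 7*k + 10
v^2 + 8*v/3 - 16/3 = (v - 4/3)*(v + 4)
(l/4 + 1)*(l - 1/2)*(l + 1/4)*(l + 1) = l^4/4 + 19*l^3/16 + 21*l^2/32 - 13*l/32 - 1/8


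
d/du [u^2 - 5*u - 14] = 2*u - 5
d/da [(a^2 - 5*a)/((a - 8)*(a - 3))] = 6*(-a^2 + 8*a - 20)/(a^4 - 22*a^3 + 169*a^2 - 528*a + 576)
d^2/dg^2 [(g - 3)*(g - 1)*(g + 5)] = 6*g + 2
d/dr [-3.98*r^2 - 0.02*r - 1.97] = -7.96*r - 0.02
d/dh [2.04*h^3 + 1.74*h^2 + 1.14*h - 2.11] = 6.12*h^2 + 3.48*h + 1.14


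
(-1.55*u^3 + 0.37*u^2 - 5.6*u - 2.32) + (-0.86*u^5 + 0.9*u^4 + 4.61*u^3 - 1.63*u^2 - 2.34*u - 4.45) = -0.86*u^5 + 0.9*u^4 + 3.06*u^3 - 1.26*u^2 - 7.94*u - 6.77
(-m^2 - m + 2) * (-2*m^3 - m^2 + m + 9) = 2*m^5 + 3*m^4 - 4*m^3 - 12*m^2 - 7*m + 18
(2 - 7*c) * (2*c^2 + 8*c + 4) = -14*c^3 - 52*c^2 - 12*c + 8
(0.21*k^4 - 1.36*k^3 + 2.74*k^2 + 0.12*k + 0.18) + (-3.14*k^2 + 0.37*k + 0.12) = 0.21*k^4 - 1.36*k^3 - 0.4*k^2 + 0.49*k + 0.3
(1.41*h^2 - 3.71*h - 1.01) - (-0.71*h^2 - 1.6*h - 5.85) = 2.12*h^2 - 2.11*h + 4.84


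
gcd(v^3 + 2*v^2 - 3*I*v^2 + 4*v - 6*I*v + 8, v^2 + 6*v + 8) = v + 2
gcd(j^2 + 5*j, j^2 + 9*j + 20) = j + 5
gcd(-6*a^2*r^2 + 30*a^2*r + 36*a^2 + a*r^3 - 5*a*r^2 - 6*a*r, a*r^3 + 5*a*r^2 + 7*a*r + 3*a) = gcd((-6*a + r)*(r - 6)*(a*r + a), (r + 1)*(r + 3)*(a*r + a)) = a*r + a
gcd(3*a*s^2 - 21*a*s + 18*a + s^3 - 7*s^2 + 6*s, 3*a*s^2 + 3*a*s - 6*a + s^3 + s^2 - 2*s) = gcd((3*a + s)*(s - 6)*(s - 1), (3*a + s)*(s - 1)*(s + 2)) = 3*a*s - 3*a + s^2 - s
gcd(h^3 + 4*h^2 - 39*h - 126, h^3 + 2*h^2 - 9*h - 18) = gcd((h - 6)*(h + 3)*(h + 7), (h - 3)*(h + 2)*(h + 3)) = h + 3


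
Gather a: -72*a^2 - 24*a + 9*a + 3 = -72*a^2 - 15*a + 3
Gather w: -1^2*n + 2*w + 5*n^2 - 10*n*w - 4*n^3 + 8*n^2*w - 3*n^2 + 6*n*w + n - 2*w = -4*n^3 + 2*n^2 + w*(8*n^2 - 4*n)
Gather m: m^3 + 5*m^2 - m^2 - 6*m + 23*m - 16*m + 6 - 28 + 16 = m^3 + 4*m^2 + m - 6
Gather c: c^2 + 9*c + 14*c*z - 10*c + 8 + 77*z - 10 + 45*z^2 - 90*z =c^2 + c*(14*z - 1) + 45*z^2 - 13*z - 2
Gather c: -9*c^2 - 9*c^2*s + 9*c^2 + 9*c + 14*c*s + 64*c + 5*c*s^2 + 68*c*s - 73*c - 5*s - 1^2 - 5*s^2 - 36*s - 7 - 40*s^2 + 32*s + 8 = -9*c^2*s + c*(5*s^2 + 82*s) - 45*s^2 - 9*s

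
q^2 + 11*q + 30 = (q + 5)*(q + 6)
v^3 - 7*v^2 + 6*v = v*(v - 6)*(v - 1)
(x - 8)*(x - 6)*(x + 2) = x^3 - 12*x^2 + 20*x + 96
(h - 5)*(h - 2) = h^2 - 7*h + 10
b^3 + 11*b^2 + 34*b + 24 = (b + 1)*(b + 4)*(b + 6)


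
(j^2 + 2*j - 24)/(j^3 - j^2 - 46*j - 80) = (-j^2 - 2*j + 24)/(-j^3 + j^2 + 46*j + 80)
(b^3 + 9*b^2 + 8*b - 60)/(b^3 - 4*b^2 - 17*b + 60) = (b^3 + 9*b^2 + 8*b - 60)/(b^3 - 4*b^2 - 17*b + 60)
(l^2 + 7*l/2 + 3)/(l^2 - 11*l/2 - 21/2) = (l + 2)/(l - 7)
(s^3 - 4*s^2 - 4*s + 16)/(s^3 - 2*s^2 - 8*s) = (s - 2)/s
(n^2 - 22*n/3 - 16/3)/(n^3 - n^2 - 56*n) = (n + 2/3)/(n*(n + 7))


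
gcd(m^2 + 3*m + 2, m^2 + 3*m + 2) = m^2 + 3*m + 2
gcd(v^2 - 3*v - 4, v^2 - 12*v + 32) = v - 4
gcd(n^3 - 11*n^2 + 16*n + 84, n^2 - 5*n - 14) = n^2 - 5*n - 14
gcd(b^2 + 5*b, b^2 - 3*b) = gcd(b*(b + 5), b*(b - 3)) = b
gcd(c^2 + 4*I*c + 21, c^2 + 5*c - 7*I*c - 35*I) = 1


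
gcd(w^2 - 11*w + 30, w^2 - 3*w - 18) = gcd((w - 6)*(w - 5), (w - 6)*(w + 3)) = w - 6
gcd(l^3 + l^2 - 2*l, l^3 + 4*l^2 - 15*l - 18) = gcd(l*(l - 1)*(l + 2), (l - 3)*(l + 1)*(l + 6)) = 1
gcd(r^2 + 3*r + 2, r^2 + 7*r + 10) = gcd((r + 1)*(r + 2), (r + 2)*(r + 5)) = r + 2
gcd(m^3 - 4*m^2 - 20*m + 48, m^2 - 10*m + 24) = m - 6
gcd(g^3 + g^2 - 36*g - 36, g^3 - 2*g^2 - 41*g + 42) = g + 6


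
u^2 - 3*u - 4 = (u - 4)*(u + 1)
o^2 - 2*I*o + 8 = (o - 4*I)*(o + 2*I)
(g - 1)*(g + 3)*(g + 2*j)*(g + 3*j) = g^4 + 5*g^3*j + 2*g^3 + 6*g^2*j^2 + 10*g^2*j - 3*g^2 + 12*g*j^2 - 15*g*j - 18*j^2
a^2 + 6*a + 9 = (a + 3)^2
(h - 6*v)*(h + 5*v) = h^2 - h*v - 30*v^2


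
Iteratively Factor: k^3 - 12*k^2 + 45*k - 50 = (k - 5)*(k^2 - 7*k + 10) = (k - 5)^2*(k - 2)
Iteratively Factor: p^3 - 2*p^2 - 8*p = (p - 4)*(p^2 + 2*p) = p*(p - 4)*(p + 2)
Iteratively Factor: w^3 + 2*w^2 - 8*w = (w - 2)*(w^2 + 4*w) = w*(w - 2)*(w + 4)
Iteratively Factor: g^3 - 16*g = (g)*(g^2 - 16) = g*(g - 4)*(g + 4)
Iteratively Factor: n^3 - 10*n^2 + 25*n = (n - 5)*(n^2 - 5*n) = (n - 5)^2*(n)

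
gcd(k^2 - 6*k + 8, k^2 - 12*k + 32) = k - 4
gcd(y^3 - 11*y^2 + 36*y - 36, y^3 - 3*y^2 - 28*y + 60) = y^2 - 8*y + 12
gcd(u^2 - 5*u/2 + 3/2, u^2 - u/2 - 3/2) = u - 3/2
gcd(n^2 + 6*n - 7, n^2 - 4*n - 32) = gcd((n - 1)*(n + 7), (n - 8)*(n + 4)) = 1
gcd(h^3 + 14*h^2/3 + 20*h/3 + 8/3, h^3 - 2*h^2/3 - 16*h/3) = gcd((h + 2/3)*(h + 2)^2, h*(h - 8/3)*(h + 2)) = h + 2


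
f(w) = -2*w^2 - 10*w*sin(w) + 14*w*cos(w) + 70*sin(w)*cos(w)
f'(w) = -14*w*sin(w) - 10*w*cos(w) - 4*w - 70*sin(w)^2 - 10*sin(w) + 70*cos(w)^2 + 14*cos(w)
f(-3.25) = 20.10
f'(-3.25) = 38.98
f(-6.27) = -164.65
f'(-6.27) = 172.77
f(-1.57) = -20.70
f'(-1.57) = -75.68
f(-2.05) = 15.28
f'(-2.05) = -64.54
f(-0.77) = -49.27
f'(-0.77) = 20.27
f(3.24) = -56.11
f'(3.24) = 79.44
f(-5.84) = -89.91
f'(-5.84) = 163.79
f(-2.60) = 35.19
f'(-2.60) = -4.69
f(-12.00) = -333.68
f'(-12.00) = 275.55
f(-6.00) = -117.11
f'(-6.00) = 174.80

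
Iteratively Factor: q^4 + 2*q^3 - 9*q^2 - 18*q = (q - 3)*(q^3 + 5*q^2 + 6*q) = q*(q - 3)*(q^2 + 5*q + 6) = q*(q - 3)*(q + 3)*(q + 2)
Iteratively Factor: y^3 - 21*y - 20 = (y + 4)*(y^2 - 4*y - 5) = (y + 1)*(y + 4)*(y - 5)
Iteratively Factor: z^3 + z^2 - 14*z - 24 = (z + 2)*(z^2 - z - 12) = (z + 2)*(z + 3)*(z - 4)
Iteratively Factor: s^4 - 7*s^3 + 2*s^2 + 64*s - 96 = (s - 4)*(s^3 - 3*s^2 - 10*s + 24) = (s - 4)^2*(s^2 + s - 6) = (s - 4)^2*(s + 3)*(s - 2)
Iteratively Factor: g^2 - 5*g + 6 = (g - 3)*(g - 2)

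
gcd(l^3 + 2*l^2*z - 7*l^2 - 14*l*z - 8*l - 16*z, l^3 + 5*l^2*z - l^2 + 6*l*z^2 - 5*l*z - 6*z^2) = l + 2*z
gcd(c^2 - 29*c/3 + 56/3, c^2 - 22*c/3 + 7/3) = c - 7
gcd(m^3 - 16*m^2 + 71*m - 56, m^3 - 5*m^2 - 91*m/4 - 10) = m - 8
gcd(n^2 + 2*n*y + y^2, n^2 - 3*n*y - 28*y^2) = 1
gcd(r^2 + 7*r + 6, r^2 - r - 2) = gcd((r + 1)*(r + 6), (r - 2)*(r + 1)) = r + 1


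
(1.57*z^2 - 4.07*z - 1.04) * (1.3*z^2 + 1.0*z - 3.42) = 2.041*z^4 - 3.721*z^3 - 10.7914*z^2 + 12.8794*z + 3.5568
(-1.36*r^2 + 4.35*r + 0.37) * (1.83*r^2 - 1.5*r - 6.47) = -2.4888*r^4 + 10.0005*r^3 + 2.9513*r^2 - 28.6995*r - 2.3939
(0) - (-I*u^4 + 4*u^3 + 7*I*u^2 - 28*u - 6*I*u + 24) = I*u^4 - 4*u^3 - 7*I*u^2 + 28*u + 6*I*u - 24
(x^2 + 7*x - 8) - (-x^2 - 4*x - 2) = 2*x^2 + 11*x - 6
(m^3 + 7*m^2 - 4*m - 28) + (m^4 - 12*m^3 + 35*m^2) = m^4 - 11*m^3 + 42*m^2 - 4*m - 28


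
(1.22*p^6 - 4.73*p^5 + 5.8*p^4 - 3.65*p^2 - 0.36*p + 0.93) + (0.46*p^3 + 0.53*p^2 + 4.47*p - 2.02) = 1.22*p^6 - 4.73*p^5 + 5.8*p^4 + 0.46*p^3 - 3.12*p^2 + 4.11*p - 1.09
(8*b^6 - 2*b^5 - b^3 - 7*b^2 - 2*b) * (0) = 0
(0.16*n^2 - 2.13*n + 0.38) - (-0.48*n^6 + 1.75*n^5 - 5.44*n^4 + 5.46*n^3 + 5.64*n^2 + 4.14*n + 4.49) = 0.48*n^6 - 1.75*n^5 + 5.44*n^4 - 5.46*n^3 - 5.48*n^2 - 6.27*n - 4.11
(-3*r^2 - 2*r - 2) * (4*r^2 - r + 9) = -12*r^4 - 5*r^3 - 33*r^2 - 16*r - 18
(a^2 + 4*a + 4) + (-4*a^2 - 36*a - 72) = -3*a^2 - 32*a - 68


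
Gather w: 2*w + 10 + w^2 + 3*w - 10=w^2 + 5*w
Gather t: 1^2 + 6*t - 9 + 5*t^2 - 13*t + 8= 5*t^2 - 7*t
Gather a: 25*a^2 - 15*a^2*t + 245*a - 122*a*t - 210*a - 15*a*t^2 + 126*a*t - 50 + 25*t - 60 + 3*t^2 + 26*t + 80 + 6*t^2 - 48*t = a^2*(25 - 15*t) + a*(-15*t^2 + 4*t + 35) + 9*t^2 + 3*t - 30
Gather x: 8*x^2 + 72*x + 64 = 8*x^2 + 72*x + 64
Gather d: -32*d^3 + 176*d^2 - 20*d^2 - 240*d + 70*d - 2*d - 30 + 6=-32*d^3 + 156*d^2 - 172*d - 24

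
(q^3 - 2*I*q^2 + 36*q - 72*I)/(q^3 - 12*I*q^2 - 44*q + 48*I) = (q + 6*I)/(q - 4*I)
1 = 1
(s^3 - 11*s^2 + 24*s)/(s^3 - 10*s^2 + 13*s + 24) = s/(s + 1)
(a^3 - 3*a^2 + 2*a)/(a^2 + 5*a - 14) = a*(a - 1)/(a + 7)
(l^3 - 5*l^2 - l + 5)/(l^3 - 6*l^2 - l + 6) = (l - 5)/(l - 6)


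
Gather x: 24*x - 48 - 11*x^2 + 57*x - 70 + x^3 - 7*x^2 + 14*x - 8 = x^3 - 18*x^2 + 95*x - 126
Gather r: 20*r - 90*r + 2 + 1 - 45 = -70*r - 42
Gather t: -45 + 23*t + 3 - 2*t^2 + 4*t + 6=-2*t^2 + 27*t - 36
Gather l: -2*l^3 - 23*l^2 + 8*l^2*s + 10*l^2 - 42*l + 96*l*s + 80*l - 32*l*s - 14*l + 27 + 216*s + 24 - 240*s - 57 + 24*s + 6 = -2*l^3 + l^2*(8*s - 13) + l*(64*s + 24)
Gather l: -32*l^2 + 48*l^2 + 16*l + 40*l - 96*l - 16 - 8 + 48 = 16*l^2 - 40*l + 24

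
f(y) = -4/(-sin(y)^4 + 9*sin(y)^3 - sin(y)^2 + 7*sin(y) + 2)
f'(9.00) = -1.35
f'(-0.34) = 65.07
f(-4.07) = -0.36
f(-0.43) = 2.25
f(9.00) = -0.75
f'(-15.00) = -2.00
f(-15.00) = 0.71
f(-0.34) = 5.05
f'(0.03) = 5.70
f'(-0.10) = 18.09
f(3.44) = 10.51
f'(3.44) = -264.55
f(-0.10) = -3.12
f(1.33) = -0.26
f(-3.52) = -0.82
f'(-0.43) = 14.80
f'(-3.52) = -1.52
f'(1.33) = 0.11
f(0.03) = -1.81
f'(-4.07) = -0.40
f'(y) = -4*(4*sin(y)^3*cos(y) - 27*sin(y)^2*cos(y) + 2*sin(y)*cos(y) - 7*cos(y))/(-sin(y)^4 + 9*sin(y)^3 - sin(y)^2 + 7*sin(y) + 2)^2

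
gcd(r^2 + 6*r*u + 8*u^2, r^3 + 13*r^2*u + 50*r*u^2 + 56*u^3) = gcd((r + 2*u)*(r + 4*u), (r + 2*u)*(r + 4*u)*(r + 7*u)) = r^2 + 6*r*u + 8*u^2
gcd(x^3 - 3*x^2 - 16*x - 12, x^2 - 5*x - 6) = x^2 - 5*x - 6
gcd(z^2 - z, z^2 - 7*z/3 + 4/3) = z - 1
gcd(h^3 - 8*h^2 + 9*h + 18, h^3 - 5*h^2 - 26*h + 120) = h - 6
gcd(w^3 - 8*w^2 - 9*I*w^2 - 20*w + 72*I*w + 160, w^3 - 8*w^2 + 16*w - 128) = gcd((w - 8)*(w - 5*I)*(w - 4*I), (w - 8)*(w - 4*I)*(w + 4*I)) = w^2 + w*(-8 - 4*I) + 32*I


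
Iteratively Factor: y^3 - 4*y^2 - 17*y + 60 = (y - 5)*(y^2 + y - 12) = (y - 5)*(y + 4)*(y - 3)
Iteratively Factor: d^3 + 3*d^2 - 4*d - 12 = (d + 2)*(d^2 + d - 6) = (d + 2)*(d + 3)*(d - 2)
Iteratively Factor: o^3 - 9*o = (o)*(o^2 - 9) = o*(o - 3)*(o + 3)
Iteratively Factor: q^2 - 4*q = (q)*(q - 4)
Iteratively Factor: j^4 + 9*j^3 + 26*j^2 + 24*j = (j)*(j^3 + 9*j^2 + 26*j + 24) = j*(j + 4)*(j^2 + 5*j + 6) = j*(j + 3)*(j + 4)*(j + 2)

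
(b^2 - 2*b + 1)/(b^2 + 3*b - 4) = (b - 1)/(b + 4)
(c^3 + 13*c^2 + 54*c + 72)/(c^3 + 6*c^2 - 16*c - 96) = (c + 3)/(c - 4)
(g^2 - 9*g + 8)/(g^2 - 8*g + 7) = (g - 8)/(g - 7)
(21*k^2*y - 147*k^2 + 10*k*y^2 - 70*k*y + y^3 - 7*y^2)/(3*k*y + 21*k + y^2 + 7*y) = (7*k*y - 49*k + y^2 - 7*y)/(y + 7)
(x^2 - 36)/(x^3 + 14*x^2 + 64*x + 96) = (x - 6)/(x^2 + 8*x + 16)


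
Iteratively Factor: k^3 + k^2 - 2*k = (k)*(k^2 + k - 2) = k*(k - 1)*(k + 2)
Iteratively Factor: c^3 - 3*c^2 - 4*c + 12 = (c + 2)*(c^2 - 5*c + 6) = (c - 3)*(c + 2)*(c - 2)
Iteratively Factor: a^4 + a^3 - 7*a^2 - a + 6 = (a - 1)*(a^3 + 2*a^2 - 5*a - 6) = (a - 1)*(a + 1)*(a^2 + a - 6) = (a - 2)*(a - 1)*(a + 1)*(a + 3)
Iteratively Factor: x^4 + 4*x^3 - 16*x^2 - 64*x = (x)*(x^3 + 4*x^2 - 16*x - 64) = x*(x - 4)*(x^2 + 8*x + 16) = x*(x - 4)*(x + 4)*(x + 4)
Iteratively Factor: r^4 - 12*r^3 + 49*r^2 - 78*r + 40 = (r - 1)*(r^3 - 11*r^2 + 38*r - 40) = (r - 5)*(r - 1)*(r^2 - 6*r + 8) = (r - 5)*(r - 2)*(r - 1)*(r - 4)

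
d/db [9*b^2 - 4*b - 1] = 18*b - 4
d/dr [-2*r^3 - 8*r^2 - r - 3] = -6*r^2 - 16*r - 1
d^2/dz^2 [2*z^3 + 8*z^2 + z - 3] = 12*z + 16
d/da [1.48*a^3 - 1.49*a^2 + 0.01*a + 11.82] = 4.44*a^2 - 2.98*a + 0.01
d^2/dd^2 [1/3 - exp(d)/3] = -exp(d)/3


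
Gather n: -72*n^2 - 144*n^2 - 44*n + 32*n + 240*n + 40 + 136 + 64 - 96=-216*n^2 + 228*n + 144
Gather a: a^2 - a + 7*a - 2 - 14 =a^2 + 6*a - 16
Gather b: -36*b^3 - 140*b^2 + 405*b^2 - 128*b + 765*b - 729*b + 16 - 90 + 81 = -36*b^3 + 265*b^2 - 92*b + 7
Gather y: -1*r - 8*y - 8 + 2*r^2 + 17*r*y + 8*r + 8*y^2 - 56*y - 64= 2*r^2 + 7*r + 8*y^2 + y*(17*r - 64) - 72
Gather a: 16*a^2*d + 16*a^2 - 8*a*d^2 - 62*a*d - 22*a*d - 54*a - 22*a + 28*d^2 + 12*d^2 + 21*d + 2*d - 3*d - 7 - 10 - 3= a^2*(16*d + 16) + a*(-8*d^2 - 84*d - 76) + 40*d^2 + 20*d - 20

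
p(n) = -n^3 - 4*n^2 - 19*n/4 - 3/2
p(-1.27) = 0.13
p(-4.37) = 26.32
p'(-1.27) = 0.57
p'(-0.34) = -2.38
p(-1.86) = -0.07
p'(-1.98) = -0.67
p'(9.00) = -319.75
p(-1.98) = -0.01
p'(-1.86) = -0.25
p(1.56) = -22.44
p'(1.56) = -24.53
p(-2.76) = 2.16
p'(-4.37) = -27.08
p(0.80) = -8.37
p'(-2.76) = -5.52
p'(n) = -3*n^2 - 8*n - 19/4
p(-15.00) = 2544.75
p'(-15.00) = -559.75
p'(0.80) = -13.07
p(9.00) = -1097.25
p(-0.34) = -0.31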